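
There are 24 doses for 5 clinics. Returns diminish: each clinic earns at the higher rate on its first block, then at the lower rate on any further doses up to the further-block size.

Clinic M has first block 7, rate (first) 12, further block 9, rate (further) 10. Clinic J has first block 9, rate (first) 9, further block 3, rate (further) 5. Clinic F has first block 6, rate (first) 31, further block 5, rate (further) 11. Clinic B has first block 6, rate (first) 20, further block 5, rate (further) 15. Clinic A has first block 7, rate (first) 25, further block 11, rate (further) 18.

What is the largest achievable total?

Rank every tier by rate: Clinic F/tier1 31 > Clinic A/tier1 25 > Clinic B/tier1 20 > Clinic A/tier2 18 > Clinic B/tier2 15 > Clinic M/tier1 12 > Clinic F/tier2 11 > Clinic M/tier2 10 > Clinic J/tier1 9 > Clinic J/tier2 5.
Clinic F tier1 at 31: fill all 6 ; 18 left.
Clinic A/tier1 (25): +7 ; 11 left.
Clinic B tier1 at 20: fill all 6 ; 5 left.
Clinic A tier2 at 18: only 5 left, fill 5.
Total = 31×6 + 25×7 + 20×6 + 18×5 = 571.

571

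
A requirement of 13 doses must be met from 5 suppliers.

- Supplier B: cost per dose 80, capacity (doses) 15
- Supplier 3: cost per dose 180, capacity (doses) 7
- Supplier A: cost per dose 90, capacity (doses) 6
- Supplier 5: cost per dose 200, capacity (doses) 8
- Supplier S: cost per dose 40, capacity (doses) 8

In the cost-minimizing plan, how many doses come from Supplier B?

5

Cheapest first:
Supplier S at 40: take all 8 doses ; 5 still needed.
Supplier B at 80: take 5 of its 15 ; requirement met.
Supplier A, Supplier 3, Supplier 5: unused.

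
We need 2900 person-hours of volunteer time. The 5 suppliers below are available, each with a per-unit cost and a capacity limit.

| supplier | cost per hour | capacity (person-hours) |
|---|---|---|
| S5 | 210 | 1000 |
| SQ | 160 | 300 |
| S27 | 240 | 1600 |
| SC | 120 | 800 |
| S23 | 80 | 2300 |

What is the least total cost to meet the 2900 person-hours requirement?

256000

Fill from the cheapest supplier first.
S23 (80): use full 2300 ; 600 person-hours to go.
SC at 120: take 600 of its 800 ; requirement met.
SQ, S5, S27: unused.
Cost = 2300×80 + 600×120 = 256000.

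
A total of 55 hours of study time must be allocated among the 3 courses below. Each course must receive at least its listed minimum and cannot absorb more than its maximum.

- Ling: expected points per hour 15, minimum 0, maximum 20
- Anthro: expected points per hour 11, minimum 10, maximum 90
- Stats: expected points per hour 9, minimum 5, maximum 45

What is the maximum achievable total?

Meeting every minimum uses 0+10+5 = 15 hours, leaving 40.
Rank by expected points per hour: Ling 15 > Anthro 11 > Stats 9.
Ling: +20 to 20 (cap) ; 20 left.
Anthro: +20 (room for 80) → 30. Pool exhausted.
Total = 15×20 + 11×30 + 9×5 = 675.

675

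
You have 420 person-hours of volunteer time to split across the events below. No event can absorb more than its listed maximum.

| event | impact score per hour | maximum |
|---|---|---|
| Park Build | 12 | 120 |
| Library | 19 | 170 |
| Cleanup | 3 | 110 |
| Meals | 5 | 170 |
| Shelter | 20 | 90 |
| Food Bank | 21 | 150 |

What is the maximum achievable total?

8300

Rank by impact score per hour: Food Bank 21 > Shelter 20 > Library 19 > Park Build 12 > Meals 5 > Cleanup 3.
Food Bank takes 150 to reach its cap of 150 → 270 left.
Give Shelter 90 to hit its cap of 90 → 180 left.
Library: +170 to 170 (cap) → 10 left.
Park Build: +10 (room for 120) → 10. Pool exhausted.
Total = 12×10 + 19×170 + 20×90 + 21×150 = 8300.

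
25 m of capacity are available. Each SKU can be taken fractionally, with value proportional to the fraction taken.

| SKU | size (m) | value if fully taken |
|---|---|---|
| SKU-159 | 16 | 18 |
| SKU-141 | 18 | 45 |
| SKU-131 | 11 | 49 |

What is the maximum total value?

Best value per unit of size first: SKU-131 49/11≈4.45, SKU-141 45/18≈2.5, SKU-159 18/16≈1.12.
All 11 m of SKU-131 fit (value 49) — 14 remain.
14 m left: a 14/18 share of SKU-141 gives 45×14/18 = 35.
Total value = 84.

84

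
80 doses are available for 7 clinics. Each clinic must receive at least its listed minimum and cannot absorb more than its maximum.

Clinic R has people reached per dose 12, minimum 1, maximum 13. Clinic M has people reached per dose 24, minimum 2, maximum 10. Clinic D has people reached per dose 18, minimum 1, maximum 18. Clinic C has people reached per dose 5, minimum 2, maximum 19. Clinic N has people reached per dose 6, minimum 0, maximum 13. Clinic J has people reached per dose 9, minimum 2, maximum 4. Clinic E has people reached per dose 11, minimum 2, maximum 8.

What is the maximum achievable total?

Meeting every minimum uses 1+2+1+2+0+2+2 = 10 doses, leaving 70.
Order the clinics by people reached per dose: Clinic M 24 > Clinic D 18 > Clinic R 12 > Clinic E 11 > Clinic J 9 > Clinic N 6 > Clinic C 5.
Clinic M takes 8 more to reach its cap of 10 → 62 left.
Give Clinic D 17 more to hit its cap of 18 → 45 left.
Clinic R: +12 to 13 (cap) → 33 left.
Clinic E: +6 to 8 (cap) → 27 left.
Clinic J takes 2 more to reach its cap of 4 → 25 left.
Clinic N takes 13 more to reach its cap of 13 → 12 left.
Only 12 left; Clinic C takes them to reach 14.
Total = 12×13 + 24×10 + 18×18 + 5×14 + 6×13 + 9×4 + 11×8 = 992.

992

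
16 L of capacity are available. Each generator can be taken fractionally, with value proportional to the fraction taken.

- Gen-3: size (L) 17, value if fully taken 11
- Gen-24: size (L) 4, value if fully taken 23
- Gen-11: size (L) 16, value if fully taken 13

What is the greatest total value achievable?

Best value per unit of size first: Gen-24 23/4≈5.75, Gen-11 13/16≈0.812, Gen-3 11/17≈0.647.
All 4 L of Gen-24 fit (value 23) — 12 remain.
Fill the last 12 L with part of Gen-11: 12/16 of it earns 9.75.
Total value = 32.75.

32.75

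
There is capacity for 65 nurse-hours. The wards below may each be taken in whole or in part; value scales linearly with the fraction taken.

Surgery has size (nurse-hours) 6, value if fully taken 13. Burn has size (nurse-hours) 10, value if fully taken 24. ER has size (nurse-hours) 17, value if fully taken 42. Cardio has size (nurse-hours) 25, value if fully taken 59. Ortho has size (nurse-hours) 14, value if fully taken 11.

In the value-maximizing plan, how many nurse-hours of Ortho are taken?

7

Rank by value-to-size ratio: ER 42/17≈2.47, Burn 24/10≈2.4, Cardio 59/25≈2.36, Surgery 13/6≈2.17, Ortho 11/14≈0.786.
All 17 nurse-hours of ER fit (value 42) ; 48 remain.
Take all of Burn (10 nurse-hours, value 24) ; 38 nurse-hours left.
Take all of Cardio (25 nurse-hours, value 59) ; 13 nurse-hours left.
All 6 nurse-hours of Surgery fit (value 13) ; 7 remain.
Only 7 nurse-hours remain; take 7/14 of Ortho for value 11×7/14 = 5.5.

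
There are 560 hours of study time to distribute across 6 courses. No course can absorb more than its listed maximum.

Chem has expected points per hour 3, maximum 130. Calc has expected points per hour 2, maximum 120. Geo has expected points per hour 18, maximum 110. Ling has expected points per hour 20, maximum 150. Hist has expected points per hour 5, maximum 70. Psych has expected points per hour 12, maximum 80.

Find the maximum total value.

Highest expected points per hour first: Ling 20 > Geo 18 > Psych 12 > Hist 5 > Chem 3 > Calc 2.
Ling takes 150 to reach its cap of 150 → 410 left.
Geo: +110 to 110 (cap) → 300 left.
Psych: +80 to 80 (cap) → 220 left.
Hist takes 70 to reach its cap of 70 → 150 left.
Chem takes 130 to reach its cap of 130 → 20 left.
Calc has room for 120 but only 20 remain, so it gets 20.
Total = 3×130 + 2×20 + 18×110 + 20×150 + 5×70 + 12×80 = 6720.

6720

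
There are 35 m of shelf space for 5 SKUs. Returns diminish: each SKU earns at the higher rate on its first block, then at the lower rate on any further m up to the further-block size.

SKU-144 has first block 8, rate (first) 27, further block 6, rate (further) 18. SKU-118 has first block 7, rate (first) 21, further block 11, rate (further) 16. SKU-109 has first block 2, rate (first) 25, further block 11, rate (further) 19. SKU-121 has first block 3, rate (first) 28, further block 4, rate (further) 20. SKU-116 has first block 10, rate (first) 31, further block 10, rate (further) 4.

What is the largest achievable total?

Rank every tier by rate: SKU-116/first 31 > SKU-121/first 28 > SKU-144/first 27 > SKU-109/first 25 > SKU-118/first 21 > SKU-121/second 20 > SKU-109/second 19 > SKU-144/second 18 > SKU-118/second 16 > SKU-116/second 4.
SKU-116/first (31): +10 ; 25 left.
SKU-121 first at 28: fill all 3 ; 22 left.
Fill SKU-144 first block (8 at 27) ; 14 left.
SKU-109/first (25): +2 ; 12 left.
SKU-118/first (21): +7 ; 5 left.
SKU-121/second (20): +4 ; 1 left.
SKU-109/second: +1 of 11 at 19; pool empty.
Total = 31×10 + 28×3 + 27×8 + 25×2 + 21×7 + 20×4 + 19×1 = 906.

906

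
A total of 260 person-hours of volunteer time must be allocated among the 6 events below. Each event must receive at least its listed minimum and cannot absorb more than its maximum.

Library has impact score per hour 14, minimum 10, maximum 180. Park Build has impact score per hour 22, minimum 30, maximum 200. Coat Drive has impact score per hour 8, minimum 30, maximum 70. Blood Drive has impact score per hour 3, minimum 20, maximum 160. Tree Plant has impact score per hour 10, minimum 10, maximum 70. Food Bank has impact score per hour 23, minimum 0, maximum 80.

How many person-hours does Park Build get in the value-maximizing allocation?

Meeting every minimum uses 10+30+30+20+10+0 = 100 person-hours, leaving 160.
Order the events by impact score per hour: Food Bank 23 > Park Build 22 > Library 14 > Tree Plant 10 > Coat Drive 8 > Blood Drive 3.
Food Bank takes 80 more to reach its cap of 80 ; 80 left.
Only 80 left; Park Build takes them to reach 110.

110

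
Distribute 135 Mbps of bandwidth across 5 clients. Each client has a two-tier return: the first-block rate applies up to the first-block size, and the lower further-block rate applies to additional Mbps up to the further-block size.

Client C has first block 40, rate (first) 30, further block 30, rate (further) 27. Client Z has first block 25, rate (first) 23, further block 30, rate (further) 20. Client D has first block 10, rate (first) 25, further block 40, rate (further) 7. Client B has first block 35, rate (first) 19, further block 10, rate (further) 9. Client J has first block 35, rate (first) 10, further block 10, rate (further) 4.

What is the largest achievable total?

Treat each block as its own option and order by rate: Client C/T1 30 > Client C/T2 27 > Client D/T1 25 > Client Z/T1 23 > Client Z/T2 20 > Client B/T1 19 > Client J/T1 10 > Client B/T2 9 > Client D/T2 7 > Client J/T2 4.
Client C/T1 (30): +40 — 95 left.
Client C/T2 (27): +30 — 65 left.
Client D T1 at 25: fill all 10 — 55 left.
Fill Client Z T1 block (25 at 23) — 30 left.
Client Z T2 at 20: fill all 30 — 0 left.
Total = 30×40 + 27×30 + 25×10 + 23×25 + 20×30 = 3435.

3435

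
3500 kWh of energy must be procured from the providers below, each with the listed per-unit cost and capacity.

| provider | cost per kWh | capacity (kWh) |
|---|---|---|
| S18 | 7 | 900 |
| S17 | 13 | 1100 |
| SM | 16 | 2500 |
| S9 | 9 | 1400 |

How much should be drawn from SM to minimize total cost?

100

Cheapest first:
S18 at 7: take all 900 kWh ; 2600 still needed.
S9 at 9: take all 1400 kWh ; 1200 still needed.
S17 at 13: take all 1100 kWh ; 100 still needed.
SM at 16: take 100 of its 2500 ; requirement met.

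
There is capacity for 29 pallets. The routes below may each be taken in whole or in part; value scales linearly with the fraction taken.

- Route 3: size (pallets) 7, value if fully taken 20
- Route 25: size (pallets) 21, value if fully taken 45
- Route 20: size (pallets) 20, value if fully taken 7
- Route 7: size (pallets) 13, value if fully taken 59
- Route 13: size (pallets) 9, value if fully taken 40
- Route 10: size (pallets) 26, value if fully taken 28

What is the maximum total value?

119

Sort by value density: Route 7 59/13≈4.54, Route 13 40/9≈4.44, Route 3 20/7≈2.86, Route 25 45/21≈2.14, Route 10 28/26≈1.08, Route 20 7/20≈0.35.
Route 7: take in full, 13 pallets for value 59 — 16 left.
Route 13: take in full, 9 pallets for value 40 — 7 left.
All 7 pallets of Route 3 fit (value 20) — 0 remain.
Total value = 119.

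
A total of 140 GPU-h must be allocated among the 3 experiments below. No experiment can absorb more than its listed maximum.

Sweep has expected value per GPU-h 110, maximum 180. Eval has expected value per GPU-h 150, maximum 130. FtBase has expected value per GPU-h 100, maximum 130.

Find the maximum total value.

Order the experiments by expected value per GPU-h: Eval 150 > Sweep 110 > FtBase 100.
Eval takes 130 to reach its cap of 130 ; 10 left.
Sweep has room for 180 but only 10 remain, so it gets 10.
Total = 110×10 + 150×130 = 20600.

20600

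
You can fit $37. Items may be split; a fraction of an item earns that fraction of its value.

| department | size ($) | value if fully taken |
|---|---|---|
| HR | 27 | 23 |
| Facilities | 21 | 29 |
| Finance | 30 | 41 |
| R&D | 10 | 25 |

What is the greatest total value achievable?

Sort by value density: R&D 25/10≈2.5, Facilities 29/21≈1.38, Finance 41/30≈1.37, HR 23/27≈0.852.
R&D: take in full, 10 $ for value 25 ; 27 left.
Take all of Facilities (21 $, value 29) ; 6 $ left.
Only 6 $ remain; take 6/30 of Finance for value 41×6/30 = 8.2.
Total value = 62.2.

62.2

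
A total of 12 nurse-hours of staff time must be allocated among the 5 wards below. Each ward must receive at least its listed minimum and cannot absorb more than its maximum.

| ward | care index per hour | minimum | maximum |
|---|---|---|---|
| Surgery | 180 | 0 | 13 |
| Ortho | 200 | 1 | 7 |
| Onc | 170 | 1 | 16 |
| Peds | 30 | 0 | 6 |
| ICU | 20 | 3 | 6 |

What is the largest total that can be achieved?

1810

Meeting every minimum uses 0+1+1+0+3 = 5 nurse-hours, leaving 7.
Rank by care index per hour: Ortho 200 > Surgery 180 > Onc 170 > Peds 30 > ICU 20.
Ortho takes 6 more to reach its cap of 7 ; 1 left.
Surgery: +1 (room for 13) → 1. Pool exhausted.
Total = 180×1 + 200×7 + 170×1 + 20×3 = 1810.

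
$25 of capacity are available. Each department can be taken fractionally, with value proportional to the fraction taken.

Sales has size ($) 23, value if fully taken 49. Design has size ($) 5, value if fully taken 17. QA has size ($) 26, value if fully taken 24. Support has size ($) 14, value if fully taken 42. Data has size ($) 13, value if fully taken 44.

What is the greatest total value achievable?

82

Sort by value density: Design 17/5≈3.4, Data 44/13≈3.38, Support 42/14≈3, Sales 49/23≈2.13, QA 24/26≈0.923.
Take all of Design (5 $, value 17) — 20 $ left.
Take all of Data (13 $, value 44) — 7 $ left.
Fill the last 7 $ with part of Support: 7/14 of it earns 21.
Total value = 82.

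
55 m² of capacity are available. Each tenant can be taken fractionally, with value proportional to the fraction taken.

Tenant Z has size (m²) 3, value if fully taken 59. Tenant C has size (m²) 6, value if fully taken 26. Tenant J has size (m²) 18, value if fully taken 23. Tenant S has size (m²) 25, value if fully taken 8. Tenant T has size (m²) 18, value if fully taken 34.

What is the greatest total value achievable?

145.2

Best value per unit of size first: Tenant Z 59/3≈19.7, Tenant C 26/6≈4.33, Tenant T 34/18≈1.89, Tenant J 23/18≈1.28, Tenant S 8/25≈0.32.
All 3 m² of Tenant Z fit (value 59) → 52 remain.
Take all of Tenant C (6 m², value 26) → 46 m² left.
Tenant T: take in full, 18 m² for value 34 → 28 left.
Tenant J: take in full, 18 m² for value 23 → 10 left.
10 m² left: a 10/25 share of Tenant S gives 8×10/25 = 3.2.
Total value = 145.2.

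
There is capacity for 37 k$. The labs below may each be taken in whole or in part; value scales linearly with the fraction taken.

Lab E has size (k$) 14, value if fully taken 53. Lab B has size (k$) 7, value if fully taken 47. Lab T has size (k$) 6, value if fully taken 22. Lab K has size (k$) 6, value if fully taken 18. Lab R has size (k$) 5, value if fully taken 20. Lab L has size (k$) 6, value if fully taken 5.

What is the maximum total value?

157

Rank by value-to-size ratio: Lab B 47/7≈6.71, Lab R 20/5≈4, Lab E 53/14≈3.79, Lab T 22/6≈3.67, Lab K 18/6≈3, Lab L 5/6≈0.833.
Lab B: take in full, 7 k$ for value 47 ; 30 left.
Lab R: take in full, 5 k$ for value 20 ; 25 left.
Take all of Lab E (14 k$, value 53) ; 11 k$ left.
Take all of Lab T (6 k$, value 22) ; 5 k$ left.
5 k$ left: a 5/6 share of Lab K gives 18×5/6 = 15.
Total value = 157.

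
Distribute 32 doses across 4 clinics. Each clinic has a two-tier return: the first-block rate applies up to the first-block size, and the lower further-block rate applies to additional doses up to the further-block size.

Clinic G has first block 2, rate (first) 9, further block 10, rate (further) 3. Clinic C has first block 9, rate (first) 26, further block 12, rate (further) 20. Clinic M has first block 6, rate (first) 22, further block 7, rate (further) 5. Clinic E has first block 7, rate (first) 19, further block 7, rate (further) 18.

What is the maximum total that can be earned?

Order all 8 blocks by rate: Clinic C/tier1 26 > Clinic M/tier1 22 > Clinic C/tier2 20 > Clinic E/tier1 19 > Clinic E/tier2 18 > Clinic G/tier1 9 > Clinic M/tier2 5 > Clinic G/tier2 3.
Clinic C/tier1 (26): +9 → 23 left.
Fill Clinic M tier1 block (6 at 22) → 17 left.
Clinic C/tier2 (20): +12 → 5 left.
Clinic E tier1 at 19: only 5 left, fill 5.
Total = 26×9 + 22×6 + 20×12 + 19×5 = 701.

701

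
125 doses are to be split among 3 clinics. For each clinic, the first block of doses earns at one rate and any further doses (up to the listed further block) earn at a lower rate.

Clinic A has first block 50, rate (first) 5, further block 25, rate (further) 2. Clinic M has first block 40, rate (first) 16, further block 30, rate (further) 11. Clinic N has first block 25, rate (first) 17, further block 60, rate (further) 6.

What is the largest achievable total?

Order all 6 blocks by rate: Clinic N/tier1 17 > Clinic M/tier1 16 > Clinic M/tier2 11 > Clinic N/tier2 6 > Clinic A/tier1 5 > Clinic A/tier2 2.
Fill Clinic N tier1 block (25 at 17) — 100 left.
Clinic M/tier1 (16): +40 — 60 left.
Clinic M/tier2 (11): +30 — 30 left.
30 remain; put them into Clinic N tier2 at 6.
Total = 17×25 + 16×40 + 11×30 + 6×30 = 1575.

1575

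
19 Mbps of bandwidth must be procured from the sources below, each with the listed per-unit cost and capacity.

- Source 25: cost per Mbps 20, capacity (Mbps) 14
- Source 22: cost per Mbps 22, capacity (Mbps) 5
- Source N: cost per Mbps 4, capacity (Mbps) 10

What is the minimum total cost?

220

Use sources in increasing cost order.
Source N (4): use full 10 — 9 Mbps to go.
Source 25 at 20: take 9 of its 14 — requirement met.
Source 22: unused.
Cost = 10×4 + 9×20 = 220.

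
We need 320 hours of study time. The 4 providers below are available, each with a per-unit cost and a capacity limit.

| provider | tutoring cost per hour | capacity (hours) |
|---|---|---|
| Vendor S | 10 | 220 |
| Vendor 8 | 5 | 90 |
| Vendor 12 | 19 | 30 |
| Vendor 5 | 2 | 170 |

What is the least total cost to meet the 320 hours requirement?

1390

Fill from the cheapest provider first.
Vendor 5 (2): use full 170 ; 150 hours to go.
Vendor 8 at 5: take all 90 hours ; 60 still needed.
Vendor S (10): take the remaining 60 ; done.
Vendor 12: unused.
Cost = 170×2 + 90×5 + 60×10 = 1390.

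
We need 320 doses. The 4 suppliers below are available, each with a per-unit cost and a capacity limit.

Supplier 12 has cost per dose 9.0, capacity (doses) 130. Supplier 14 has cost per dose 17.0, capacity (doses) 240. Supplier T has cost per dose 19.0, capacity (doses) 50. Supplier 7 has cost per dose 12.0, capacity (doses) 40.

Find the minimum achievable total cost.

4200

Cheapest first:
Supplier 12 (9.0): use full 130 — 190 doses to go.
Take 40 from Supplier 7 at 12.0 — need 150 more.
Supplier 14 (17.0): take the remaining 150 — done.
Supplier T: unused.
Cost = 130×9.0 + 40×12.0 + 150×17.0 = 4200.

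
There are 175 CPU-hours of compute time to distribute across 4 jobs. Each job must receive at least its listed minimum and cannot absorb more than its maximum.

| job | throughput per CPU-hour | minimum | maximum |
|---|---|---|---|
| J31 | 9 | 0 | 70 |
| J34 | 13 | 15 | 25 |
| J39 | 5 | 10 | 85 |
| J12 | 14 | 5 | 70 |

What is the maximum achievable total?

Meeting every minimum uses 0+15+10+5 = 30 CPU-hours, leaving 145.
Order the jobs by throughput per CPU-hour: J12 14 > J34 13 > J31 9 > J39 5.
J12 takes 65 more to reach its cap of 70 ; 80 left.
J34: +10 to 25 (cap) ; 70 left.
J31: +70 to 70 (cap) ; 0 left.
Total = 9×70 + 13×25 + 5×10 + 14×70 = 1985.

1985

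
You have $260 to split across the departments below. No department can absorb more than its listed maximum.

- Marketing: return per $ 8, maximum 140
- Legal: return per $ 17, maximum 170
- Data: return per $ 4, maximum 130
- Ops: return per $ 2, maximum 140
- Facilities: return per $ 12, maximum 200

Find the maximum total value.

Order the departments by return per $: Legal 17 > Facilities 12 > Marketing 8 > Data 4 > Ops 2.
Give Legal 170 to hit its cap of 170 ; 90 left.
Facilities has room for 200 but only 90 remain, so it gets 90.
Total = 17×170 + 12×90 = 3970.

3970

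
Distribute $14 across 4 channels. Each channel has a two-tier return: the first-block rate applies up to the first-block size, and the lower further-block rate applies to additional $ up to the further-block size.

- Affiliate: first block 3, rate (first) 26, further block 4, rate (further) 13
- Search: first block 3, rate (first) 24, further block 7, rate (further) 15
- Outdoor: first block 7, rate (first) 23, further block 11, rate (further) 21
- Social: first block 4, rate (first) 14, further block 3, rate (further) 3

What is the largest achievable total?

Treat each block as its own option and order by rate: Affiliate/tier1 26 > Search/tier1 24 > Outdoor/tier1 23 > Outdoor/tier2 21 > Search/tier2 15 > Social/tier1 14 > Affiliate/tier2 13 > Social/tier2 3.
Affiliate tier1 at 26: fill all 3 → 11 left.
Search/tier1 (24): +3 → 8 left.
Outdoor tier1 at 23: fill all 7 → 1 left.
1 remain; put them into Outdoor tier2 at 21.
Total = 26×3 + 24×3 + 23×7 + 21×1 = 332.

332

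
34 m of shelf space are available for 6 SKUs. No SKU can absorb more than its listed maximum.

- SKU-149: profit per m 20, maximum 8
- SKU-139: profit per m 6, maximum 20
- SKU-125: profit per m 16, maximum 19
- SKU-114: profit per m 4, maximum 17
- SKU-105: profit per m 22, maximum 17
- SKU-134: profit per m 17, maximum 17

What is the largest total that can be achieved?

687

Highest profit per m first: SKU-105 22 > SKU-149 20 > SKU-134 17 > SKU-125 16 > SKU-139 6 > SKU-114 4.
SKU-105 takes 17 to reach its cap of 17 → 17 left.
SKU-149: +8 to 8 (cap) → 9 left.
SKU-134 has room for 17 but only 9 remain, so it gets 9.
Total = 20×8 + 22×17 + 17×9 = 687.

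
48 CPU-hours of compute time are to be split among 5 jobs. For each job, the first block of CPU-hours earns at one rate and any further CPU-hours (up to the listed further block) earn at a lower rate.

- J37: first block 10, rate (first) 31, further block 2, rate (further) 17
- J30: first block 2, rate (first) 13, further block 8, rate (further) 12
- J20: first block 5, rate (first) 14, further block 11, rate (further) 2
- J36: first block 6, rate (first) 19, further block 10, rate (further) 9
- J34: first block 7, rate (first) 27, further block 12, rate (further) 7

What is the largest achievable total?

Order all 10 blocks by rate: J37/tier1 31 > J34/tier1 27 > J36/tier1 19 > J37/tier2 17 > J20/tier1 14 > J30/tier1 13 > J30/tier2 12 > J36/tier2 9 > J34/tier2 7 > J20/tier2 2.
Fill J37 tier1 block (10 at 31) — 38 left.
J34/tier1 (27): +7 — 31 left.
Fill J36 tier1 block (6 at 19) — 25 left.
Fill J37 tier2 block (2 at 17) — 23 left.
Fill J20 tier1 block (5 at 14) — 18 left.
J30 tier1 at 13: fill all 2 — 16 left.
J30/tier2 (12): +8 — 8 left.
J36 tier2 at 9: only 8 left, fill 8.
Total = 31×10 + 27×7 + 19×6 + 17×2 + 14×5 + 13×2 + 12×8 + 9×8 = 911.

911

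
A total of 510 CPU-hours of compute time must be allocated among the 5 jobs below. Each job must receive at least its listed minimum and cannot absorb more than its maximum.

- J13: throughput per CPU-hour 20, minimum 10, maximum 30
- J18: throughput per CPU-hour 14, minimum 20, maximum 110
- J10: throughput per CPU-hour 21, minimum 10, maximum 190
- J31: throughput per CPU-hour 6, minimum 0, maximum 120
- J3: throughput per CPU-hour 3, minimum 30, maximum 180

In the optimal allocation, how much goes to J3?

Meeting every minimum uses 10+20+10+0+30 = 70 CPU-hours, leaving 440.
Rank by throughput per CPU-hour: J10 21 > J13 20 > J18 14 > J31 6 > J3 3.
J10: +180 to 190 (cap) ; 260 left.
J13 takes 20 more to reach its cap of 30 ; 240 left.
J18: +90 to 110 (cap) ; 150 left.
Give J31 120 more to hit its cap of 120 ; 30 left.
Only 30 left; J3 takes them to reach 60.

60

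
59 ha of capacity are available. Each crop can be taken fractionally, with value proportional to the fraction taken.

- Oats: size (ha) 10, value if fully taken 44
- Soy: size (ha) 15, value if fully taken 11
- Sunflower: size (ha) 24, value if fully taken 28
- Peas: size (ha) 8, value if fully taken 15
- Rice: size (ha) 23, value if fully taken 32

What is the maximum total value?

Sort by value density: Oats 44/10≈4.4, Peas 15/8≈1.88, Rice 32/23≈1.39, Sunflower 28/24≈1.17, Soy 11/15≈0.733.
Oats: take in full, 10 ha for value 44 ; 49 left.
All 8 ha of Peas fit (value 15) ; 41 remain.
Take all of Rice (23 ha, value 32) ; 18 ha left.
Only 18 ha remain; take 18/24 of Sunflower for value 28×18/24 = 21.
Total value = 112.

112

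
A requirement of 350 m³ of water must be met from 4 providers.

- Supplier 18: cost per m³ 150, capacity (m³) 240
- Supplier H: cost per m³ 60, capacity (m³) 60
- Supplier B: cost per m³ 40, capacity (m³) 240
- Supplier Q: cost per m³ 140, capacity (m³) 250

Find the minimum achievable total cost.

20200

Fill from the cheapest provider first.
Supplier B (40): use full 240 — 110 m³ to go.
Take 60 from Supplier H at 60 — need 50 more.
Supplier Q (140): take the remaining 50 — done.
Supplier 18: unused.
Cost = 240×40 + 60×60 + 50×140 = 20200.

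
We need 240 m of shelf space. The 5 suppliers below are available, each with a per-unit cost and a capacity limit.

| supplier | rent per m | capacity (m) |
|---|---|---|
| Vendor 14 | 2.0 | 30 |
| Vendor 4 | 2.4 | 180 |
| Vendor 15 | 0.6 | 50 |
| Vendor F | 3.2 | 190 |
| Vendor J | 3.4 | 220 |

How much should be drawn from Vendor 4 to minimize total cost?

Cheapest first:
Vendor 15 (0.6): use full 50 → 190 m to go.
Vendor 14 (2.0): use full 30 → 160 m to go.
Take 160 from Vendor 4 at 2.4 to finish.
Vendor F, Vendor J: unused.

160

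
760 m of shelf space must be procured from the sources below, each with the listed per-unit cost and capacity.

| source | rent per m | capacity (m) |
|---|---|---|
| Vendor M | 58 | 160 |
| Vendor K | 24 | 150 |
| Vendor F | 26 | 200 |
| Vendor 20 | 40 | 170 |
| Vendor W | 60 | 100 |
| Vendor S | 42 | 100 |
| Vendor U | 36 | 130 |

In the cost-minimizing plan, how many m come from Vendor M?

10

Fill from the cheapest source first.
Vendor K (24): use full 150 — 610 m to go.
Take 200 from Vendor F at 26 — need 410 more.
Vendor U (36): use full 130 — 280 m to go.
Take 170 from Vendor 20 at 40 — need 110 more.
Vendor S (42): use full 100 — 10 m to go.
Vendor M at 58: take 10 of its 160 — requirement met.
Vendor W: unused.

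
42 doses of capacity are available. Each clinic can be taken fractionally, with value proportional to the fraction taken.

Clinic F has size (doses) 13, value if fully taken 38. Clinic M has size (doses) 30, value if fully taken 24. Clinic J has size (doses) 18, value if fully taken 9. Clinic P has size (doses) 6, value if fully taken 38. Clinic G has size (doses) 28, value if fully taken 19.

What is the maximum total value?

94.4

Rank by value-to-size ratio: Clinic P 38/6≈6.33, Clinic F 38/13≈2.92, Clinic M 24/30≈0.8, Clinic G 19/28≈0.679, Clinic J 9/18≈0.5.
All 6 doses of Clinic P fit (value 38) — 36 remain.
Take all of Clinic F (13 doses, value 38) — 23 doses left.
Fill the last 23 doses with part of Clinic M: 23/30 of it earns 18.4.
Total value = 94.4.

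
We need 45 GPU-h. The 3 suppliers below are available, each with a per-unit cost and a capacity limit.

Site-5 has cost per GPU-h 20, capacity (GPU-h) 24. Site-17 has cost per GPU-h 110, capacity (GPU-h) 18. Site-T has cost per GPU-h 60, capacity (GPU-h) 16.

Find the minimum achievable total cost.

Cheapest first:
Site-5 (20): use full 24 — 21 GPU-h to go.
Site-T (60): use full 16 — 5 GPU-h to go.
Site-17 at 110: take 5 of its 18 — requirement met.
Cost = 24×20 + 16×60 + 5×110 = 1990.

1990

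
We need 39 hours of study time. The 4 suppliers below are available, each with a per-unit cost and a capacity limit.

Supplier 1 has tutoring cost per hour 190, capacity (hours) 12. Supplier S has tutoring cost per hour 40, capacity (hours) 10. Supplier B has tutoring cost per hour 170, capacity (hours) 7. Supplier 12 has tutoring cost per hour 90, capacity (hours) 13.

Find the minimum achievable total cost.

4470

Fill from the cheapest supplier first.
Take 10 from Supplier S at 40 ; need 29 more.
Supplier 12 (90): use full 13 ; 16 hours to go.
Take 7 from Supplier B at 170 ; need 9 more.
Supplier 1 at 190: take 9 of its 12 ; requirement met.
Cost = 10×40 + 13×90 + 7×170 + 9×190 = 4470.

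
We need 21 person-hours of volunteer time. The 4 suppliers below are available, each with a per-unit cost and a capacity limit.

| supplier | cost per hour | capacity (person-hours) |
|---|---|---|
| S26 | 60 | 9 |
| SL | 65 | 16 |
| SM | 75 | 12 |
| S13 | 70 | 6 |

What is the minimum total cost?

1320

Use suppliers in increasing cost order.
S26 at 60: take all 9 person-hours ; 12 still needed.
SL at 65: take 12 of its 16 ; requirement met.
S13, SM: unused.
Cost = 9×60 + 12×65 = 1320.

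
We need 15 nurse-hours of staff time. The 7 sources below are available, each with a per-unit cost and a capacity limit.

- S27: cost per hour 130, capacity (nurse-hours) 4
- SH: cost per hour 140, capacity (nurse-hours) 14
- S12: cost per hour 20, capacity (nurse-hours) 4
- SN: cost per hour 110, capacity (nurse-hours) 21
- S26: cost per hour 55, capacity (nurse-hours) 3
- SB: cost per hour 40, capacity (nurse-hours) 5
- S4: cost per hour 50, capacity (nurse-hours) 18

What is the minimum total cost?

580

Use sources in increasing cost order.
S12 (20): use full 4 → 11 nurse-hours to go.
SB (40): use full 5 → 6 nurse-hours to go.
S4 (50): take the remaining 6 → done.
S26, SN, S27, SH: unused.
Cost = 4×20 + 5×40 + 6×50 = 580.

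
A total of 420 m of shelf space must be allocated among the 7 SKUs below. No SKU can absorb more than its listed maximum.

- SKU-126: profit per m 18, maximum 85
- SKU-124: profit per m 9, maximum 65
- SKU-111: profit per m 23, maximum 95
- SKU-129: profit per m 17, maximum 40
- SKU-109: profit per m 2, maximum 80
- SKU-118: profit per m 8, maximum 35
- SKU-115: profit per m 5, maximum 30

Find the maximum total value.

5550

Rank by profit per m: SKU-111 23 > SKU-126 18 > SKU-129 17 > SKU-124 9 > SKU-118 8 > SKU-115 5 > SKU-109 2.
SKU-111 takes 95 to reach its cap of 95 → 325 left.
SKU-126 takes 85 to reach its cap of 85 → 240 left.
SKU-129 takes 40 to reach its cap of 40 → 200 left.
SKU-124 takes 65 to reach its cap of 65 → 135 left.
SKU-118 takes 35 to reach its cap of 35 → 100 left.
SKU-115 takes 30 to reach its cap of 30 → 70 left.
Only 70 left; SKU-109 takes them to reach 70.
Total = 18×85 + 9×65 + 23×95 + 17×40 + 2×70 + 8×35 + 5×30 = 5550.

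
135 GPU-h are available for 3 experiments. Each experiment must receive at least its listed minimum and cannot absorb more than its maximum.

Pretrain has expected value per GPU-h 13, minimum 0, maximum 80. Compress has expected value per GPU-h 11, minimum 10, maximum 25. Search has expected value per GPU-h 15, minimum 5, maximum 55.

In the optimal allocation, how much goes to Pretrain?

Meeting every minimum uses 0+10+5 = 15 GPU-h, leaving 120.
Order the experiments by expected value per GPU-h: Search 15 > Pretrain 13 > Compress 11.
Search takes 50 more to reach its cap of 55 ; 70 left.
Pretrain: +70 (room for 80) → 70. Pool exhausted.

70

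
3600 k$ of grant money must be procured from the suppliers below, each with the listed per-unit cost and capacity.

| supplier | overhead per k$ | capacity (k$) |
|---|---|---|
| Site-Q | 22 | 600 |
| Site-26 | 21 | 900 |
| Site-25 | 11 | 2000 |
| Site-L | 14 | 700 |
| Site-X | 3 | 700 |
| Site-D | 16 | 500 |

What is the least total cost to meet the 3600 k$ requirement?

Fill from the cheapest supplier first.
Site-X at 3: take all 700 k$ — 2900 still needed.
Site-25 (11): use full 2000 — 900 k$ to go.
Site-L (14): use full 700 — 200 k$ to go.
Site-D (16): take the remaining 200 — done.
Site-26, Site-Q: unused.
Cost = 700×3 + 2000×11 + 700×14 + 200×16 = 37100.

37100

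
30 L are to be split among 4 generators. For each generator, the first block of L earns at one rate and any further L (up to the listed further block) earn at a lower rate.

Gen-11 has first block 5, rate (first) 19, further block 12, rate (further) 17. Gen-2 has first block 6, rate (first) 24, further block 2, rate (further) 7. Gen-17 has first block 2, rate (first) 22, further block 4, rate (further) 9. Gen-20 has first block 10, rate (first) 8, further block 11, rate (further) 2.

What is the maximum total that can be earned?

531

Rank every tier by rate: Gen-2/T1 24 > Gen-17/T1 22 > Gen-11/T1 19 > Gen-11/T2 17 > Gen-17/T2 9 > Gen-20/T1 8 > Gen-2/T2 7 > Gen-20/T2 2.
Fill Gen-2 T1 block (6 at 24) → 24 left.
Fill Gen-17 T1 block (2 at 22) → 22 left.
Gen-11/T1 (19): +5 → 17 left.
Fill Gen-11 T2 block (12 at 17) → 5 left.
Gen-17/T2 (9): +4 → 1 left.
Gen-20 T1 at 8: only 1 left, fill 1.
Total = 24×6 + 22×2 + 19×5 + 17×12 + 9×4 + 8×1 = 531.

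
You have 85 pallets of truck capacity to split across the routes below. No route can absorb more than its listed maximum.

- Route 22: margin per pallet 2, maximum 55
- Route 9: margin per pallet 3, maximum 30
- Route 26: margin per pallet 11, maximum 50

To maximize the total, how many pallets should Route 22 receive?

5

Highest margin per pallet first: Route 26 11 > Route 9 3 > Route 22 2.
Give Route 26 50 to hit its cap of 50 ; 35 left.
Give Route 9 30 to hit its cap of 30 ; 5 left.
Route 22 has room for 55 but only 5 remain, so it gets 5.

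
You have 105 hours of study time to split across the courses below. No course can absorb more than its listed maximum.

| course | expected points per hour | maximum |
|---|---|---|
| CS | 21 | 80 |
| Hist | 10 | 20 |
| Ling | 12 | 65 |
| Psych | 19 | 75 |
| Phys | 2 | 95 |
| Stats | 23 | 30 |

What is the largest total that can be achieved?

Highest expected points per hour first: Stats 23 > CS 21 > Psych 19 > Ling 12 > Hist 10 > Phys 2.
Give Stats 30 to hit its cap of 30 ; 75 left.
Only 75 left; CS takes them to reach 75.
Total = 21×75 + 23×30 = 2265.

2265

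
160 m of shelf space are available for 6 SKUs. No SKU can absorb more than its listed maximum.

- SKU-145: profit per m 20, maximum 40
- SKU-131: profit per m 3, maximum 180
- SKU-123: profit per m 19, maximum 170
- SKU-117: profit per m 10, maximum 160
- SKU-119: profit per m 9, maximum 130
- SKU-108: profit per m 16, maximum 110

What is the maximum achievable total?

Order the SKUs by profit per m: SKU-145 20 > SKU-123 19 > SKU-108 16 > SKU-117 10 > SKU-119 9 > SKU-131 3.
SKU-145 takes 40 to reach its cap of 40 — 120 left.
Only 120 left; SKU-123 takes them to reach 120.
Total = 20×40 + 19×120 = 3080.

3080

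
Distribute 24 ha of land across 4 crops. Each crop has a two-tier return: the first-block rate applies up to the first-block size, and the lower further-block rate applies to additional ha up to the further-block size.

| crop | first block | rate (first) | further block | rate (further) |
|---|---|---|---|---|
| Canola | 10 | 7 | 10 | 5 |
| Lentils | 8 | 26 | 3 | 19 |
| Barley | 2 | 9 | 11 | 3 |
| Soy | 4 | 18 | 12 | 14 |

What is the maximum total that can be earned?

463

Treat each block as its own option and order by rate: Lentils/T1 26 > Lentils/T2 19 > Soy/T1 18 > Soy/T2 14 > Barley/T1 9 > Canola/T1 7 > Canola/T2 5 > Barley/T2 3.
Lentils/T1 (26): +8 ; 16 left.
Lentils/T2 (19): +3 ; 13 left.
Soy/T1 (18): +4 ; 9 left.
9 remain; put them into Soy T2 at 14.
Total = 26×8 + 19×3 + 18×4 + 14×9 = 463.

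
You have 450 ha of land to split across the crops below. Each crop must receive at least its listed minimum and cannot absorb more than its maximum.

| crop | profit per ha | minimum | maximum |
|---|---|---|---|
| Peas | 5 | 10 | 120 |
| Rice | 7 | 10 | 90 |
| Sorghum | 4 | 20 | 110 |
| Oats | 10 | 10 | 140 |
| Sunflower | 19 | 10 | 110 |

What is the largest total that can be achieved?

Meeting every minimum uses 10+10+20+10+10 = 60 ha, leaving 390.
Order the crops by profit per ha: Sunflower 19 > Oats 10 > Rice 7 > Peas 5 > Sorghum 4.
Sunflower takes 100 more to reach its cap of 110 ; 290 left.
Give Oats 130 more to hit its cap of 140 ; 160 left.
Rice takes 80 more to reach its cap of 90 ; 80 left.
Peas has room for 110 more but only 80 remain, so it gets 90.
Total = 5×90 + 7×90 + 4×20 + 10×140 + 19×110 = 4650.

4650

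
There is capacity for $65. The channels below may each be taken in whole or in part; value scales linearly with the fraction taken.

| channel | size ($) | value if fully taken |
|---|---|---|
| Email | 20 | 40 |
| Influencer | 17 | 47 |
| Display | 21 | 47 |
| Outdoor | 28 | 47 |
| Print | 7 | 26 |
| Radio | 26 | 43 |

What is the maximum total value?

Best value per unit of size first: Print 26/7≈3.71, Influencer 47/17≈2.76, Display 47/21≈2.24, Email 40/20≈2, Outdoor 47/28≈1.68, Radio 43/26≈1.65.
Take all of Print (7 $, value 26) — 58 $ left.
Influencer: take in full, 17 $ for value 47 — 41 left.
All 21 $ of Display fit (value 47) — 20 remain.
Take all of Email (20 $, value 40) — 0 $ left.
Total value = 160.

160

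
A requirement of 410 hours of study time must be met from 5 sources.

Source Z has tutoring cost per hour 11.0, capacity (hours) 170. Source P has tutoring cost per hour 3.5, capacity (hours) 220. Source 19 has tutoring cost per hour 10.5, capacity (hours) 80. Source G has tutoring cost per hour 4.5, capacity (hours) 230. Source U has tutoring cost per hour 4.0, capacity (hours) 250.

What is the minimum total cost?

Use sources in increasing cost order.
Source P (3.5): use full 220 ; 190 hours to go.
Source U at 4.0: take 190 of its 250 ; requirement met.
Source G, Source 19, Source Z: unused.
Cost = 220×3.5 + 190×4.0 = 1530.

1530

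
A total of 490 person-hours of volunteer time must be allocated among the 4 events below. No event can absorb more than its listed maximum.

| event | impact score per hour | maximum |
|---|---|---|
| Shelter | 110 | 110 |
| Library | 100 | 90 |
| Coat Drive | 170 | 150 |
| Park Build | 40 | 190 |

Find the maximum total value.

52200

Rank by impact score per hour: Coat Drive 170 > Shelter 110 > Library 100 > Park Build 40.
Coat Drive takes 150 to reach its cap of 150 → 340 left.
Shelter: +110 to 110 (cap) → 230 left.
Give Library 90 to hit its cap of 90 → 140 left.
Park Build: +140 (room for 190) → 140. Pool exhausted.
Total = 110×110 + 100×90 + 170×150 + 40×140 = 52200.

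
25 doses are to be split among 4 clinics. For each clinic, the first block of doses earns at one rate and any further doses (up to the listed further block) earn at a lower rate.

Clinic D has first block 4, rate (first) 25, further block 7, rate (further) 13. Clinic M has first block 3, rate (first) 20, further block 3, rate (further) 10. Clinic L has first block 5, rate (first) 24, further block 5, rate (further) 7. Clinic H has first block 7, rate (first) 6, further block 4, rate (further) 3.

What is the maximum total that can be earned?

Rank every tier by rate: Clinic D/first 25 > Clinic L/first 24 > Clinic M/first 20 > Clinic D/second 13 > Clinic M/second 10 > Clinic L/second 7 > Clinic H/first 6 > Clinic H/second 3.
Clinic D first at 25: fill all 4 — 21 left.
Clinic L/first (24): +5 — 16 left.
Clinic M/first (20): +3 — 13 left.
Fill Clinic D second block (7 at 13) — 6 left.
Clinic M/second (10): +3 — 3 left.
Clinic L/second: +3 of 5 at 7; pool empty.
Total = 25×4 + 24×5 + 20×3 + 13×7 + 10×3 + 7×3 = 422.

422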